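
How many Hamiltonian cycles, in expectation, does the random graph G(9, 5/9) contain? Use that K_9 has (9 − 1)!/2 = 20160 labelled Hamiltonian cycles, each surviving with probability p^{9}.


K_9 has (9 − 1)!/2 = 20160 labelled Hamiltonian cycles.
For each such Hamiltonian cycle H, let X_H = 1 if all 9 edges of H are present in G. Then P[X_H = 1] = p^{9} = (5/9)^{9} = 1953125/387420489.
By linearity of expectation: E[X] = Σ_H E[X_H] = 20160 · p^{9} = 20160 · 1953125/387420489 = 4375000000/43046721.
Numerically: E[X] ≈ 102.

E[X] = 20160 · (5/9)^{9} = 4375000000/43046721 ≈ 102.


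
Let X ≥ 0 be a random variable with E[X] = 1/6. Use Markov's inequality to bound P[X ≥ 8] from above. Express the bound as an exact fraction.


μ = E[X] = 1/6, a = 8.
Markov: P[X ≥ 8] ≤ μ/a = (1/6)/8 = 1/48.
Numerically: ≈ 0.021.
(Since a = 8 > μ = 0.167, the bound 1/48 is < 1 and informative.)

P[X ≥ 8] ≤ 1/48 ≈ 0.021.


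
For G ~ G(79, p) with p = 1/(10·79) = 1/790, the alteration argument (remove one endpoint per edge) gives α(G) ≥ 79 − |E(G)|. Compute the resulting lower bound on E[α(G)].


E[|E(G)|] = C(79, 2)·p = 3081 · (1/790) = 39/10.
E[α(G)] ≥ n − E[|E(G)|] = 79 − 39/10 = 751/10.
Numerically: ≈ 75.100000.
(This is only a lower bound; the true E[α(G)] may be larger.)

E[α(G)] ≥ 751/10 ≈ 75.100000.


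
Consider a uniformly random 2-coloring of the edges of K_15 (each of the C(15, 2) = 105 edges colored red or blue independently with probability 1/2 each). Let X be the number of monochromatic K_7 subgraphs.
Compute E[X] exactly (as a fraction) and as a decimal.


Let X = Σ_S X_S over the C(15, 7) = 6435 subsets S of size 7, where X_S = 1 if the K_7 on S is monochromatic.
For a fixed S, the K_7 on S has C(7, 2) = 21 edges. P[all 21 edges red] = (1/2)^21, and likewise for blue, so P[monochromatic] = 2·(1/2)^21 = 2^{1 − 21} = 1/1048576.
By linearity of expectation: E[X] = C(15, 7) · 2^{1 − 21} = 6435 · 1/1048576 = 6435/1048576.
Numerically: E[X] ≈ 0.006137.

E[X] = C(15,7)·2^(1−C(7,2)) = 6435/1048576 ≈ 0.006137.


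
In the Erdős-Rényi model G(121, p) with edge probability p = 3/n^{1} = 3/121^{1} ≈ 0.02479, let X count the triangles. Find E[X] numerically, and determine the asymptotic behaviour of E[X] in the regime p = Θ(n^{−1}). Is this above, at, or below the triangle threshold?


Number of potential triangles: C(121, 3) = 287980.
Each occurs with probability p³ ≈ (0.02479)³ ≈ 1.524080e-05.
By linearity: E[X] = C(121, 3)·p³ ≈ 287980 · 1.524080e-05 ≈ 4.3890.
Here α = 1, so p = 3/n is exactly at the triangle threshold p ~ 1/n. Asymptotically E[X] → c³/6 = 3³/6 = 9/2 ≈ 4.5000, a bounded constant. In this regime the triangle count is asymptotically Poisson(c³/6).

E[X] ≈ 4.3890; in regime p = Θ(1/n^{1}) E[X] stays bounded (at the triangle threshold p ~ 1/n).


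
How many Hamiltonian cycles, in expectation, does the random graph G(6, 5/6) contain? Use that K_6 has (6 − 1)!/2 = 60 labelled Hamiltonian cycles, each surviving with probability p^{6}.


K_6 has (6 − 1)!/2 = 60 labelled Hamiltonian cycles.
For each such Hamiltonian cycle H, let X_H = 1 if all 6 edges of H are present in G. Then P[X_H = 1] = p^{6} = (5/6)^{6} = 15625/46656.
By linearity: E[X] = Σ_H E[X_H] = 60 · p^{6} = 60 · 15625/46656 = 78125/3888.
Numerically: E[X] ≈ 20.094.

E[X] = 60 · (5/6)^{6} = 78125/3888 ≈ 20.094.


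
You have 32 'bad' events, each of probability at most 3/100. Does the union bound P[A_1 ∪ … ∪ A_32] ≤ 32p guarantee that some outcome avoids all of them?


Union bound: P[∪_{i=1}^{32} A_i] ≤ Σ_i P[A_i] ≤ 32·p = 32·(3/100) = 24/25.
Numerically: 24/25 ≈ 0.9600.
Is 24/25 < 1? YES.
Since P[∪ A_i] ≤ 24/25 < 1, the complement has P[∩ A_i^c] ≥ 1 − 24/25 = 1/25 > 0, so some outcome avoids every A_i.

32·p = 24/25 ≈ 0.9600; existence CERTIFIED by the union bound.


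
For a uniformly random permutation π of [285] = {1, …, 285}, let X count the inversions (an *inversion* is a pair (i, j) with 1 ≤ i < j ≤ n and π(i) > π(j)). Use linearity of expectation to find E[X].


Write X = Σ X_I over the C(285, 2) = 40470 pairs i < j, with X_I the indicator of one inversion.
There are 40470 indicators.
For each fixed pair i < j, the values π(i) and π(j) are two distinct elements of {1, …, 285} in uniformly random order; by symmetry P[π(i) > π(j)] = 1/2.
By linearity: E[X] = 40470 · (1/2) = C(285, 2) · (1/2) = 40470/2 = 20235 ≈ 20235.000.

E[X] = 20235 = 20235.000.


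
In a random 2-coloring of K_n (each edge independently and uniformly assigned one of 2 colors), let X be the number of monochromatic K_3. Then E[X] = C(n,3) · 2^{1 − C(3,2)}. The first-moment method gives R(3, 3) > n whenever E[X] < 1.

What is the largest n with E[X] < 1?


We need C(n, 3) · 2^{1 − 3} < 1, i.e. C(n, 3) < 2^{3 − 1} = 4.
Check values of n near the boundary:
  n = 3: C(3, 3) = 1; 1 < 4? YES
  n = 4: C(4, 3) = 4; 4 < 4? NO
  n = 5: C(5, 3) = 10; 10 < 4? NO
  n = 6: C(6, 3) = 20; 20 < 4? NO
The largest n with C(n, 3) < 4 is n = 3 (where E[X] = 1/4 ≈ 0.2500000). Hence R(3, 3) > 3, i.e. R(3, 3) ≥ 4.

Largest n = 3; hence R(3, 3) > 3.


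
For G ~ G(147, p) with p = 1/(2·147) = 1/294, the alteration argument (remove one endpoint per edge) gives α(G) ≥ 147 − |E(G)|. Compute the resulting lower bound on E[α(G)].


E[|E(G)|] = C(147, 2)·p = 10731 · (1/294) = 73/2.
E[α(G)] ≥ n − E[|E(G)|] = 147 − 73/2 = 221/2.
Numerically: ≈ 110.50000.
(This is only a lower bound; the true E[α(G)] may be larger.)

E[α(G)] ≥ 221/2 ≈ 110.50000.


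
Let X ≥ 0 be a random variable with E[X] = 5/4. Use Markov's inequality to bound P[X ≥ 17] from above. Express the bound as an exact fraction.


μ = E[X] = 5/4, a = 17.
Markov: P[X ≥ 17] ≤ μ/a = (5/4)/17 = 5/68.
Numerically: ≈ 0.073529.
(Since a = 17 > μ = 1.250000, the bound 5/68 is < 1 and informative.)

P[X ≥ 17] ≤ 5/68 ≈ 0.073529.


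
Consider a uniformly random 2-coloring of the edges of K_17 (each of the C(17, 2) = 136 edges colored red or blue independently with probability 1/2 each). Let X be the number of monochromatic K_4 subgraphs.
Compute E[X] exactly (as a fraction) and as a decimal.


Let X = Σ_S X_S over the C(17, 4) = 2380 subsets S of size 4, where X_S = 1 if the K_4 on S is monochromatic.
For a fixed S, the K_4 on S has C(4, 2) = 6 edges. P[all 6 edges red] = (1/2)^6, and likewise for blue, so P[monochromatic] = 2·(1/2)^6 = 2^{1 − 6} = 1/32.
Summing: E[X] = C(17, 4) · 2^{1 − 6} = 2380 · 1/32 = 595/8.
Numerically: E[X] ≈ 74.375000.

E[X] = C(17,4)·2^(1−C(4,2)) = 595/8 ≈ 74.375000.


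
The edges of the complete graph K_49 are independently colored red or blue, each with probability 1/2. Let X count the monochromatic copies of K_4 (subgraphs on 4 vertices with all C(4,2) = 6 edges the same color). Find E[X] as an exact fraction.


Let X = Σ_S X_S over the C(49, 4) = 211876 subsets S of size 4, where X_S = 1 if the K_4 on S is monochromatic.
For a fixed S, the K_4 on S has C(4, 2) = 6 edges. P[all 6 edges red] = (1/2)^6, and likewise for blue, so P[monochromatic] = 2·(1/2)^6 = 2^{1 − 6} = 1/32.
By linearity: E[X] = C(49, 4) · 2^{1 − 6} = 211876 · 1/32 = 52969/8.
Numerically: E[X] ≈ 6621.1250.

E[X] = C(49,4)·2^(1−C(4,2)) = 52969/8 ≈ 6621.1250.


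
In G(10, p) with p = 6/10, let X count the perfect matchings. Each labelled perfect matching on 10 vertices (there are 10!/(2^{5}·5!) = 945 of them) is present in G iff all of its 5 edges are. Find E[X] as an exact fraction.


K_10 has 10!/(2^{5}·5!) = 945 labelled perfect matchings.
For each such perfect matching H, let X_H = 1 if all 5 edges of H are present in G. Then P[X_H = 1] = p^{5} = (3/5)^{5} = 243/3125.
Summing the indicators: E[X] = Σ_H E[X_H] = 945 · p^{5} = 945 · 243/3125 = 45927/625.
Numerically: E[X] ≈ 73.5.

E[X] = 945 · (3/5)^{5} = 45927/625 ≈ 73.5.


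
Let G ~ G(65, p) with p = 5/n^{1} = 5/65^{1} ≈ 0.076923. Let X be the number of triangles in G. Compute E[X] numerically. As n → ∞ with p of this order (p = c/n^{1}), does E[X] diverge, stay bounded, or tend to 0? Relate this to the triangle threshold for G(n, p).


Number of potential triangles: C(65, 3) = 43680.
Each occurs with probability p³ ≈ (0.076923)³ ≈ 4.5516614e-04.
By linearity: E[X] = C(65, 3)·p³ ≈ 43680 · 4.5516614e-04 ≈ 19.88166.
Here α = 1, so p = 5/n is exactly at the triangle threshold p ~ 1/n. Asymptotically E[X] → c³/6 = 5³/6 = 125/6 ≈ 20.83333, a bounded constant. In this regime the triangle count is asymptotically Poisson(c³/6).

E[X] ≈ 19.88166; in regime p = Θ(1/n^{1}) E[X] stays bounded (at the triangle threshold p ~ 1/n).


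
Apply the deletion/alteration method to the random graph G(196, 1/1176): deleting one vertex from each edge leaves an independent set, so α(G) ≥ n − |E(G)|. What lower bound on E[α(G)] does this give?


E[|E(G)|] = C(196, 2)·p = 19110 · (1/1176) = 65/4.
E[α(G)] ≥ n − E[|E(G)|] = 196 − 65/4 = 719/4.
Numerically: ≈ 179.75000.
(This is only a lower bound; the true E[α(G)] may be larger.)

E[α(G)] ≥ 719/4 ≈ 179.75000.


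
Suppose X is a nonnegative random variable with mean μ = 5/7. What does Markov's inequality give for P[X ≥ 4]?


μ = E[X] = 5/7, a = 4.
Markov: P[X ≥ 4] ≤ μ/a = (5/7)/4 = 5/28.
Numerically: ≈ 0.179.
(Since a = 4 > μ = 0.714, the bound 5/28 is < 1 and informative.)

P[X ≥ 4] ≤ 5/28 ≈ 0.179.


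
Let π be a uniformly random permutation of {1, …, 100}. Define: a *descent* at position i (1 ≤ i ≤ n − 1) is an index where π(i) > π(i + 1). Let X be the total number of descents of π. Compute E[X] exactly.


Write X = Σ X_I over i = 1, …, 99, with X_I the indicator of one descent.
There are 99 indicators.
For each fixed i, the pair (π(i), π(i+1)) is a uniformly random ordered pair of distinct values from {1, …, 100}; by symmetry P[π(i) > π(i+1)] = 1/2.
By linearity: E[X] = 99 · (1/2) = (100 − 1) · (1/2) = 99/2 ≈ 49.5000.

E[X] = 99/2 = 49.5000.


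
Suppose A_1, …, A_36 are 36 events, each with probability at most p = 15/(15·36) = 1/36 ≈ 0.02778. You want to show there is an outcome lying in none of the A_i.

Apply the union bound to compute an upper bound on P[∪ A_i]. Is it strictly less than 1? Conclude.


Union bound: P[∪_{i=1}^{36} A_i] ≤ Σ_i P[A_i] ≤ 36·p = 36·(1/36) = 1.
Numerically: 1 ≈ 1.00000.
Is 1 < 1? NO.
Since the bound 1 is ≥ 1, the union bound is uninformative here; it does NOT by itself certify existence.

36·p = 1 ≈ 1.00000; existence NOT certified by the union bound.


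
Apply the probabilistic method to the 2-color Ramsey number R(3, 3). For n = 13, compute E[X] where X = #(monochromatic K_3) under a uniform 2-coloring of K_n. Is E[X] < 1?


E[X] = C(13, 3) · 2^{1 − 3} = 286 · 2^{−2} = 286/4.
As a reduced fraction: E[X] = 143/2 ≈ 71.500000.
Is E[X] < 1? NO.
Since E[X] ≥ 1, the first-moment bound is inconclusive at n = 13; it does NOT by itself certify R(3, 3) > 13.

E[X] = 143/2 ≈ 71.500000; E[X] ≥ 1; first-moment method inconclusive here.


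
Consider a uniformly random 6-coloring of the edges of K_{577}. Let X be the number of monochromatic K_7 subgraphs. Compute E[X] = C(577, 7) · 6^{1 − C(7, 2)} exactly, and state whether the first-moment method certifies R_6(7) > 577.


E[X] = C(577, 7) · 6^{1 − 21} = 4073186129881440 · 6^{−20} = 4073186129881440/3656158440062976.
As a reduced fraction: E[X] = 42429022186265/38084983750656 ≈ 1.114.
Is E[X] < 1? NO.
Since E[X] ≥ 1, the first-moment bound is inconclusive at n = 577; it does NOT by itself certify R_6(7) > 577.

E[X] = 42429022186265/38084983750656 ≈ 1.114; E[X] ≥ 1; first-moment method inconclusive here.


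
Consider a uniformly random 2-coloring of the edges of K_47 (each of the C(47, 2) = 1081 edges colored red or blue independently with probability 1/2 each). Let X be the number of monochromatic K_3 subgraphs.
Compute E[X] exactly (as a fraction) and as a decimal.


Let X = Σ_S X_S over the C(47, 3) = 16215 subsets S of size 3, where X_S = 1 if the K_3 on S is monochromatic.
For a fixed S, the K_3 on S has C(3, 2) = 3 edges. P[all 3 edges red] = (1/2)^3, and likewise for blue, so P[monochromatic] = 2·(1/2)^3 = 2^{1 − 3} = 1/4.
By linearity: E[X] = C(47, 3) · 2^{1 − 3} = 16215 · 1/4 = 16215/4.
Numerically: E[X] ≈ 4053.750.

E[X] = C(47,3)·2^(1−C(3,2)) = 16215/4 ≈ 4053.750.


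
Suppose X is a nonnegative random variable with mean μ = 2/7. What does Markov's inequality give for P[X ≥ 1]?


μ = E[X] = 2/7, a = 1.
Markov: P[X ≥ 1] ≤ μ/a = (2/7)/1 = 2/7.
Numerically: ≈ 0.285714.
(Since a = 1 > μ = 0.285714, the bound 2/7 is < 1 and informative.)

P[X ≥ 1] ≤ 2/7 ≈ 0.285714.


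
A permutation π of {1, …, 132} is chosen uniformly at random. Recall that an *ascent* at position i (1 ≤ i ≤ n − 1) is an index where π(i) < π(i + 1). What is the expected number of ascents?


Write X = Σ X_I over i = 1, …, 131, with X_I the indicator of one ascent.
There are 131 indicators.
For each fixed i, the pair (π(i), π(i+1)) is a uniformly random ordered pair of distinct values from {1, …, 132}; by symmetry P[π(i) < π(i+1)] = 1/2.
By linearity: E[X] = 131 · (1/2) = (132 − 1) · (1/2) = 131/2 ≈ 65.5000.

E[X] = 131/2 = 65.5000.


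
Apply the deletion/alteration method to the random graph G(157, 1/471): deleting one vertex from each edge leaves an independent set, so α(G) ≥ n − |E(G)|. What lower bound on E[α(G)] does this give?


E[|E(G)|] = C(157, 2)·p = 12246 · (1/471) = 26.
E[α(G)] ≥ n − E[|E(G)|] = 157 − 26 = 131.
Numerically: ≈ 131.000.
(This is only a lower bound; the true E[α(G)] may be larger.)

E[α(G)] ≥ 131 ≈ 131.000.


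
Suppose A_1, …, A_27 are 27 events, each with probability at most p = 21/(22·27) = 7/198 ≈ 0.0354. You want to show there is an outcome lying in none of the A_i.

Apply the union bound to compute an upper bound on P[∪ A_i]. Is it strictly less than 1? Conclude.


Union bound: P[∪_{i=1}^{27} A_i] ≤ Σ_i P[A_i] ≤ 27·p = 27·(7/198) = 21/22.
Numerically: 21/22 ≈ 0.9545.
Is 21/22 < 1? YES.
Since P[∪ A_i] ≤ 21/22 < 1, the complement has P[∩ A_i^c] ≥ 1 − 21/22 = 1/22 > 0, so some outcome avoids every A_i.

27·p = 21/22 ≈ 0.9545; existence CERTIFIED by the union bound.


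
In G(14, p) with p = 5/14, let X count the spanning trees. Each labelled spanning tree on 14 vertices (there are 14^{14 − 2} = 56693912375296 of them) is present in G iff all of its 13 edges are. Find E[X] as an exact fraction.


K_14 has 14^{14 − 2} = 56693912375296 labelled spanning trees.
For each such spanning tree H, let X_H = 1 if all 13 edges of H are present in G. Then P[X_H = 1] = p^{13} = (5/14)^{13} = 1220703125/793714773254144.
By linearity of expectation: E[X] = Σ_H E[X_H] = 56693912375296 · p^{13} = 56693912375296 · 1220703125/793714773254144 = 1220703125/14.
Numerically: E[X] ≈ 8.7193e+07.

E[X] = 56693912375296 · (5/14)^{13} = 1220703125/14 ≈ 8.7193e+07.


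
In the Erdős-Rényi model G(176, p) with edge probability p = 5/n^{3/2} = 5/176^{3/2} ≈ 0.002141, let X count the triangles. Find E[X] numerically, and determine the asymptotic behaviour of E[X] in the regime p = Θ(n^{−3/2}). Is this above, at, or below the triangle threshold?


Number of potential triangles: C(176, 3) = 893200.
Each occurs with probability p³ ≈ (0.002141)³ ≈ 9.819808e-09.
By linearity: E[X] = C(176, 3)·p³ ≈ 893200 · 9.819808e-09 ≈ 0.0088.
Since α = 3/2 > 1, p = c/n^{3/2} = o(1/n) is below the triangle threshold p ~ 1/n. Asymptotically E[X] ~ (c³/6)·n^{3(1−α)} = (5³/6)·n^{-1.5} → 0, so by Markov's inequality G has no triangles w.h.p.

E[X] ≈ 0.0088; in regime p = Θ(1/n^{3/2}) E[X] tends to 0 (below the triangle threshold p ~ 1/n).


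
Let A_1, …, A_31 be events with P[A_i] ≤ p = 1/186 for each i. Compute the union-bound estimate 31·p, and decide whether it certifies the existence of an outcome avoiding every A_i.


Union bound: P[∪_{i=1}^{31} A_i] ≤ Σ_i P[A_i] ≤ 31·p = 31·(1/186) = 1/6.
Numerically: 1/6 ≈ 0.1667.
Is 1/6 < 1? YES.
Since P[∪ A_i] ≤ 1/6 < 1, the complement has P[∩ A_i^c] ≥ 1 − 1/6 = 5/6 > 0, so some outcome avoids every A_i.

31·p = 1/6 ≈ 0.1667; existence CERTIFIED by the union bound.


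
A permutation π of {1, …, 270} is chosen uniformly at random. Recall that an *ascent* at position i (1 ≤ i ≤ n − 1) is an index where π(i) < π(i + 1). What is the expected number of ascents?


Write X = Σ X_I over i = 1, …, 269, with X_I the indicator of one ascent.
There are 269 indicators.
For each fixed i, the pair (π(i), π(i+1)) is a uniformly random ordered pair of distinct values from {1, …, 270}; by symmetry P[π(i) < π(i+1)] = 1/2.
By linearity: E[X] = 269 · (1/2) = (270 − 1) · (1/2) = 269/2 ≈ 134.500000.

E[X] = 269/2 = 134.500000.


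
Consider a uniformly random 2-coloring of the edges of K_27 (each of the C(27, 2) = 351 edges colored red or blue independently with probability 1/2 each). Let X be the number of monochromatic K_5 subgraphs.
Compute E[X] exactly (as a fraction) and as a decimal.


Let X = Σ_S X_S over the C(27, 5) = 80730 subsets S of size 5, where X_S = 1 if the K_5 on S is monochromatic.
For a fixed S, the K_5 on S has C(5, 2) = 10 edges. P[all 10 edges red] = (1/2)^10, and likewise for blue, so P[monochromatic] = 2·(1/2)^10 = 2^{1 − 10} = 1/512.
By linearity: E[X] = C(27, 5) · 2^{1 − 10} = 80730 · 1/512 = 40365/256.
Numerically: E[X] ≈ 157.67578.

E[X] = C(27,5)·2^(1−C(5,2)) = 40365/256 ≈ 157.67578.


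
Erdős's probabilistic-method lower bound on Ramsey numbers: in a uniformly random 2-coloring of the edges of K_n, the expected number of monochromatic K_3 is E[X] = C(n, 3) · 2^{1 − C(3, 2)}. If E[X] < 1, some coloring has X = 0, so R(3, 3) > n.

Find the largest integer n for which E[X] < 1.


We need C(n, 3) · 2^{1 − 3} < 1, i.e. C(n, 3) < 2^{3 − 1} = 4.
Check values of n near the boundary:
  n = 3: C(3, 3) = 1; 1 < 4? YES
  n = 4: C(4, 3) = 4; 4 < 4? NO
  n = 5: C(5, 3) = 10; 10 < 4? NO
The largest n with C(n, 3) < 4 is n = 3 (where E[X] = 1/4 ≈ 0.250). Hence R(3, 3) > 3, i.e. R(3, 3) ≥ 4.

Largest n = 3; hence R(3, 3) > 3.


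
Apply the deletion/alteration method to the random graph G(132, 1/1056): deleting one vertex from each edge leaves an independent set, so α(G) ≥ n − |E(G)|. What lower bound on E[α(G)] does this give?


E[|E(G)|] = C(132, 2)·p = 8646 · (1/1056) = 131/16.
E[α(G)] ≥ n − E[|E(G)|] = 132 − 131/16 = 1981/16.
Numerically: ≈ 123.8125.
(This is only a lower bound; the true E[α(G)] may be larger.)

E[α(G)] ≥ 1981/16 ≈ 123.8125.


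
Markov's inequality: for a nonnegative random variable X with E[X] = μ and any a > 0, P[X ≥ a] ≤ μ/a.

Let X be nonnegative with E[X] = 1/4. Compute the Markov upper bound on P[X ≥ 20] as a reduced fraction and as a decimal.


μ = E[X] = 1/4, a = 20.
Markov: P[X ≥ 20] ≤ μ/a = (1/4)/20 = 1/80.
Numerically: ≈ 0.01250.
(Since a = 20 > μ = 0.25000, the bound 1/80 is < 1 and informative.)

P[X ≥ 20] ≤ 1/80 ≈ 0.01250.


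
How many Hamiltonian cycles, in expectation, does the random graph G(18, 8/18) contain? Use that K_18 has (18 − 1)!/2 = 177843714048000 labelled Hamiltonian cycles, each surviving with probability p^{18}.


K_18 has (18 − 1)!/2 = 177843714048000 labelled Hamiltonian cycles.
For each such Hamiltonian cycle H, let X_H = 1 if all 18 edges of H are present in G. Then P[X_H = 1] = p^{18} = (4/9)^{18} = 68719476736/150094635296999121.
By linearity: E[X] = Σ_H E[X_H] = 177843714048000 · p^{18} = 177843714048000 · 68719476736/150094635296999121 = 16764508875398316032000/205891132094649.
Numerically: E[X] ≈ 8.14241e+07.

E[X] = 177843714048000 · (4/9)^{18} = 16764508875398316032000/205891132094649 ≈ 8.14241e+07.


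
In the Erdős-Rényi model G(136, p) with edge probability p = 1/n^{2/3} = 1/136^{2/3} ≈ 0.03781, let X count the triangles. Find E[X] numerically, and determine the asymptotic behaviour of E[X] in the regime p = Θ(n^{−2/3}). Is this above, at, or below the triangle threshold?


Number of potential triangles: C(136, 3) = 410040.
Each occurs with probability p³ ≈ (0.03781)³ ≈ 5.406574e-05.
By linearity: E[X] = C(136, 3)·p³ ≈ 410040 · 5.406574e-05 ≈ 22.1691.
Since α = 2/3 < 1, p = c/n^{2/3} ≫ 1/n is above the triangle threshold p ~ 1/n. Asymptotically E[X] ~ (c³/6)·n^{3(1−α)} = (1³/6)·n^{1} → ∞; triangles are abundant w.h.p.

E[X] ≈ 22.1691; in regime p = Θ(1/n^{2/3}) E[X] diverges (above the triangle threshold p ~ 1/n).


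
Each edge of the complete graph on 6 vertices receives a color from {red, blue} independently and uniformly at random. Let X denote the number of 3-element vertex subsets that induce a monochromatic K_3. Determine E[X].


Let X = Σ_S X_S over the C(6, 3) = 20 subsets S of size 3, where X_S = 1 if the K_3 on S is monochromatic.
For a fixed S, the K_3 on S has C(3, 2) = 3 edges. P[all 3 edges red] = (1/2)^3, and likewise for blue, so P[monochromatic] = 2·(1/2)^3 = 2^{1 − 3} = 1/4.
By linearity: E[X] = C(6, 3) · 2^{1 − 3} = 20 · 1/4 = 5.
Numerically: E[X] ≈ 5.000.

E[X] = C(6,3)·2^(1−C(3,2)) = 5 ≈ 5.000.


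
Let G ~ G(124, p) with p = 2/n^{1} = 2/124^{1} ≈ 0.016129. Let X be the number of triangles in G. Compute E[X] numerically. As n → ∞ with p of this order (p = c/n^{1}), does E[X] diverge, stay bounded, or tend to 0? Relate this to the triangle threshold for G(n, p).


Number of potential triangles: C(124, 3) = 310124.
Each occurs with probability p³ ≈ (0.016129)³ ≈ 4.19589809e-06.
By linearity: E[X] = C(124, 3)·p³ ≈ 310124 · 4.19589809e-06 ≈ 1.301249.
Here α = 1, so p = 2/n is exactly at the triangle threshold p ~ 1/n. Asymptotically E[X] → c³/6 = 2³/6 = 4/3 ≈ 1.333333, a bounded constant. In this regime the triangle count is asymptotically Poisson(c³/6).

E[X] ≈ 1.301249; in regime p = Θ(1/n^{1}) E[X] stays bounded (at the triangle threshold p ~ 1/n).


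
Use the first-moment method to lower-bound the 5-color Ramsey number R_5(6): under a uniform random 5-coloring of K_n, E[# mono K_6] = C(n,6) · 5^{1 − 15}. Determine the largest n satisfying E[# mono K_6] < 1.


We need C(n, 6) · 5^{1 − 15} < 1, i.e. C(n, 6) < 5^{15 − 1} = 6103515625.
Check values of n near the boundary:
  n = 129: C(129, 6) = 5688177600; 5688177600 < 6103515625? YES
  n = 130: C(130, 6) = 5963412000; 5963412000 < 6103515625? YES
  n = 131: C(131, 6) = 6249655776; 6249655776 < 6103515625? NO
  n = 132: C(132, 6) = 6547258432; 6547258432 < 6103515625? NO
  n = 133: C(133, 6) = 6856577728; 6856577728 < 6103515625? NO
The largest n with C(n, 6) < 6103515625 is n = 130 (where E[X] = 47707296/48828125 ≈ 0.977). Hence R_5(6) > 130, i.e. R_5(6) ≥ 131.

Largest n = 130; hence R_5(6) > 130.


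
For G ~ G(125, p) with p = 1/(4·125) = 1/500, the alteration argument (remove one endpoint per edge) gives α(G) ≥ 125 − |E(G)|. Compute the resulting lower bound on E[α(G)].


E[|E(G)|] = C(125, 2)·p = 7750 · (1/500) = 31/2.
E[α(G)] ≥ n − E[|E(G)|] = 125 − 31/2 = 219/2.
Numerically: ≈ 109.500000.
(This is only a lower bound; the true E[α(G)] may be larger.)

E[α(G)] ≥ 219/2 ≈ 109.500000.


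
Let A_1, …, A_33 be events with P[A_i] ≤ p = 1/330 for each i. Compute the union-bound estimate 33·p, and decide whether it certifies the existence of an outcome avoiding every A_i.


Union bound: P[∪_{i=1}^{33} A_i] ≤ Σ_i P[A_i] ≤ 33·p = 33·(1/330) = 1/10.
Numerically: 1/10 ≈ 0.100.
Is 1/10 < 1? YES.
Since P[∪ A_i] ≤ 1/10 < 1, the complement has P[∩ A_i^c] ≥ 1 − 1/10 = 9/10 > 0, so some outcome avoids every A_i.

33·p = 1/10 ≈ 0.100; existence CERTIFIED by the union bound.


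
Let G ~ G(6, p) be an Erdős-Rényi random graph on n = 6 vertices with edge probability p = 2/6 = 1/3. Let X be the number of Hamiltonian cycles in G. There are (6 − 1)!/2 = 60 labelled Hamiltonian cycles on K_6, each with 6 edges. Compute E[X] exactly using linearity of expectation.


K_6 has (6 − 1)!/2 = 60 labelled Hamiltonian cycles.
For each such Hamiltonian cycle H, let X_H = 1 if all 6 edges of H are present in G. Then P[X_H = 1] = p^{6} = (1/3)^{6} = 1/729.
By linearity of expectation: E[X] = Σ_H E[X_H] = 60 · p^{6} = 60 · 1/729 = 20/243.
Numerically: E[X] ≈ 0.082305.

E[X] = 60 · (1/3)^{6} = 20/243 ≈ 0.082305.


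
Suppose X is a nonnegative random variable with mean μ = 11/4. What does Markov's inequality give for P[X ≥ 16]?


μ = E[X] = 11/4, a = 16.
Markov: P[X ≥ 16] ≤ μ/a = (11/4)/16 = 11/64.
Numerically: ≈ 0.17188.
(Since a = 16 > μ = 2.75000, the bound 11/64 is < 1 and informative.)

P[X ≥ 16] ≤ 11/64 ≈ 0.17188.


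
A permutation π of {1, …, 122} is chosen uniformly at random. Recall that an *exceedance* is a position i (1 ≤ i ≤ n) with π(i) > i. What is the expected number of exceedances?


Write X = Σ_{i=1}^{122} X_i, where X_i = 1_{π(i) > i}.
For each fixed i, π(i) is uniform over {1, …, 122} (marginal of a uniform permutation), so P[π(i) > i] = (n − i)/n. Summing: Σ_{i=1}^{122} (n − i)/n = (0 + 1 + … + 121)/122 = 122(122 − 1)/(2·122) = (122 − 1)/2.
Hence E[X] = Σ_{i=1}^{122} (122 − i)/122 = 121/2 ≈ 60.500.

E[X] = 121/2 = 60.500.


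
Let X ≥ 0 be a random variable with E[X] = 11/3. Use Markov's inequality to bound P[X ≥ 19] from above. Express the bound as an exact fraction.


μ = E[X] = 11/3, a = 19.
Markov: P[X ≥ 19] ≤ μ/a = (11/3)/19 = 11/57.
Numerically: ≈ 0.1930.
(Since a = 19 > μ = 3.6667, the bound 11/57 is < 1 and informative.)

P[X ≥ 19] ≤ 11/57 ≈ 0.1930.


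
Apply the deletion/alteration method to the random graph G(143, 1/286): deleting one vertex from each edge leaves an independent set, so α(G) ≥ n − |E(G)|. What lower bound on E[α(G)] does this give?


E[|E(G)|] = C(143, 2)·p = 10153 · (1/286) = 71/2.
E[α(G)] ≥ n − E[|E(G)|] = 143 − 71/2 = 215/2.
Numerically: ≈ 107.50000.
(This is only a lower bound; the true E[α(G)] may be larger.)

E[α(G)] ≥ 215/2 ≈ 107.50000.


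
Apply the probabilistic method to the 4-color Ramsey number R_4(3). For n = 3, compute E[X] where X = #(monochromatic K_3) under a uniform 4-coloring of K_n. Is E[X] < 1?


E[X] = C(3, 3) · 4^{1 − 3} = 1 · 4^{−2} = 1/16.
As a reduced fraction: E[X] = 1/16 ≈ 0.062.
Is E[X] < 1? YES.
Since E[X] < 1, there exists a 4-coloring of K_{3} with no monochromatic K_3; hence R_4(3) > 3.

E[X] = 1/16 ≈ 0.062; E[X] < 1, so R_4(3) > 3.


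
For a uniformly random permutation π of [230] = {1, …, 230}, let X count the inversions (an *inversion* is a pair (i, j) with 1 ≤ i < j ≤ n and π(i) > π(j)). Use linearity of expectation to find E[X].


Write X = Σ X_I over the C(230, 2) = 26335 pairs i < j, with X_I the indicator of one inversion.
There are 26335 indicators.
For each fixed pair i < j, the values π(i) and π(j) are two distinct elements of {1, …, 230} in uniformly random order; by symmetry P[π(i) > π(j)] = 1/2.
By linearity: E[X] = 26335 · (1/2) = C(230, 2) · (1/2) = 26335/2 = 26335/2 ≈ 13167.5000.

E[X] = 26335/2 = 13167.5000.


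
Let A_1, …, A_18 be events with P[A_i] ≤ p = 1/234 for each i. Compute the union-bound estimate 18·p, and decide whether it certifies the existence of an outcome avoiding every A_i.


Union bound: P[∪_{i=1}^{18} A_i] ≤ Σ_i P[A_i] ≤ 18·p = 18·(1/234) = 1/13.
Numerically: 1/13 ≈ 0.07692.
Is 1/13 < 1? YES.
Since P[∪ A_i] ≤ 1/13 < 1, the complement has P[∩ A_i^c] ≥ 1 − 1/13 = 12/13 > 0, so some outcome avoids every A_i.

18·p = 1/13 ≈ 0.07692; existence CERTIFIED by the union bound.


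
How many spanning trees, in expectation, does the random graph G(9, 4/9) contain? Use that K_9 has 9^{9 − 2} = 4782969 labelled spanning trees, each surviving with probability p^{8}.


K_9 has 9^{9 − 2} = 4782969 labelled spanning trees.
For each such spanning tree H, let X_H = 1 if all 8 edges of H are present in G. Then P[X_H = 1] = p^{8} = (4/9)^{8} = 65536/43046721.
Summing the indicators: E[X] = Σ_H E[X_H] = 4782969 · p^{8} = 4782969 · 65536/43046721 = 65536/9.
Numerically: E[X] ≈ 7281.8.

E[X] = 4782969 · (4/9)^{8} = 65536/9 ≈ 7281.8.


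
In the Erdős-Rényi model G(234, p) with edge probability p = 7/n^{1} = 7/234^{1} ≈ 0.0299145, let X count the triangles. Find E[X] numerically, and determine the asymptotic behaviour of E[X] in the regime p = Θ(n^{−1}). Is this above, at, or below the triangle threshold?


Number of potential triangles: C(234, 3) = 2108184.
Each occurs with probability p³ ≈ (0.0299145)³ ≈ 2.67698876e-05.
By linearity: E[X] = C(234, 3)·p³ ≈ 2108184 · 2.67698876e-05 ≈ 56.435849.
Here α = 1, so p = 7/n is exactly at the triangle threshold p ~ 1/n. Asymptotically E[X] → c³/6 = 7³/6 = 343/6 ≈ 57.166667, a bounded constant. In this regime the triangle count is asymptotically Poisson(c³/6).

E[X] ≈ 56.435849; in regime p = Θ(1/n^{1}) E[X] stays bounded (at the triangle threshold p ~ 1/n).


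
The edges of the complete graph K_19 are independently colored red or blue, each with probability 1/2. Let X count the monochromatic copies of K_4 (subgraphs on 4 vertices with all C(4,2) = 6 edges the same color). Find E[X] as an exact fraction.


Let X = Σ_S X_S over the C(19, 4) = 3876 subsets S of size 4, where X_S = 1 if the K_4 on S is monochromatic.
For a fixed S, the K_4 on S has C(4, 2) = 6 edges. P[all 6 edges red] = (1/2)^6, and likewise for blue, so P[monochromatic] = 2·(1/2)^6 = 2^{1 − 6} = 1/32.
By linearity of expectation: E[X] = C(19, 4) · 2^{1 − 6} = 3876 · 1/32 = 969/8.
Numerically: E[X] ≈ 121.12500.

E[X] = C(19,4)·2^(1−C(4,2)) = 969/8 ≈ 121.12500.


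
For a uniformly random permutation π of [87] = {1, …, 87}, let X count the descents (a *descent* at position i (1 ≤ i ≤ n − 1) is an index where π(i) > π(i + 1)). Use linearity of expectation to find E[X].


Write X = Σ X_I over i = 1, …, 86, with X_I the indicator of one descent.
There are 86 indicators.
For each fixed i, the pair (π(i), π(i+1)) is a uniformly random ordered pair of distinct values from {1, …, 87}; by symmetry P[π(i) > π(i+1)] = 1/2.
By linearity: E[X] = 86 · (1/2) = (87 − 1) · (1/2) = 43 ≈ 43.00000.

E[X] = 43 = 43.00000.


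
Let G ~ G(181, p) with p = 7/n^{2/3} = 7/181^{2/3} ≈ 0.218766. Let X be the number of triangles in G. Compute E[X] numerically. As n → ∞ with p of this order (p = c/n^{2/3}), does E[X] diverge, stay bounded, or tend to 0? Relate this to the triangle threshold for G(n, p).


Number of potential triangles: C(181, 3) = 971970.
Each occurs with probability p³ ≈ (0.218766)³ ≈ 1.04697659e-02.
By linearity: E[X] = C(181, 3)·p³ ≈ 971970 · 1.04697659e-02 ≈ 10176.298343.
Since α = 2/3 < 1, p = c/n^{2/3} ≫ 1/n is above the triangle threshold p ~ 1/n. Asymptotically E[X] ~ (c³/6)·n^{3(1−α)} = (7³/6)·n^{1} → ∞; triangles are abundant w.h.p.

E[X] ≈ 10176.298343; in regime p = Θ(1/n^{2/3}) E[X] diverges (above the triangle threshold p ~ 1/n).


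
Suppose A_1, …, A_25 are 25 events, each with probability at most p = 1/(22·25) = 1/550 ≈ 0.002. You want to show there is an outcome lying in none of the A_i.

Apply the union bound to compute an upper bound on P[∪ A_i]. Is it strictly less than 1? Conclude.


Union bound: P[∪_{i=1}^{25} A_i] ≤ Σ_i P[A_i] ≤ 25·p = 25·(1/550) = 1/22.
Numerically: 1/22 ≈ 0.045.
Is 1/22 < 1? YES.
Since P[∪ A_i] ≤ 1/22 < 1, the complement has P[∩ A_i^c] ≥ 1 − 1/22 = 21/22 > 0, so some outcome avoids every A_i.

25·p = 1/22 ≈ 0.045; existence CERTIFIED by the union bound.


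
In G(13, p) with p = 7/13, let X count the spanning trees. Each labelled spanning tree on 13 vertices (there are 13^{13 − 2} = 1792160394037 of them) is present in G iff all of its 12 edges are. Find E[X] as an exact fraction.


K_13 has 13^{13 − 2} = 1792160394037 labelled spanning trees.
For each such spanning tree H, let X_H = 1 if all 12 edges of H are present in G. Then P[X_H = 1] = p^{12} = (7/13)^{12} = 13841287201/23298085122481.
By linearity: E[X] = Σ_H E[X_H] = 1792160394037 · p^{12} = 1792160394037 · 13841287201/23298085122481 = 13841287201/13.
Numerically: E[X] ≈ 1.06471e+09.

E[X] = 1792160394037 · (7/13)^{12} = 13841287201/13 ≈ 1.06471e+09.


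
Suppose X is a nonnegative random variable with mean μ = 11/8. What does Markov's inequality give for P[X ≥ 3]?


μ = E[X] = 11/8, a = 3.
Markov: P[X ≥ 3] ≤ μ/a = (11/8)/3 = 11/24.
Numerically: ≈ 0.45833.
(Since a = 3 > μ = 1.37500, the bound 11/24 is < 1 and informative.)

P[X ≥ 3] ≤ 11/24 ≈ 0.45833.


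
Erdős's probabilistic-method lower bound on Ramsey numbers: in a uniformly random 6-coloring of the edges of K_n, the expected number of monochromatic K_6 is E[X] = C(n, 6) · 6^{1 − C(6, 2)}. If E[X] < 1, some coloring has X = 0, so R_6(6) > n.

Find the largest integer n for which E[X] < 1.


We need C(n, 6) · 6^{1 − 15} < 1, i.e. C(n, 6) < 6^{15 − 1} = 78364164096.
Check values of n near the boundary:
  n = 196: C(196, 6) = 72887293024; 72887293024 < 78364164096? YES
  n = 197: C(197, 6) = 75176946208; 75176946208 < 78364164096? YES
  n = 198: C(198, 6) = 77526225777; 77526225777 < 78364164096? YES
  n = 199: C(199, 6) = 79936367511; 79936367511 < 78364164096? NO
The largest n with C(n, 6) < 78364164096 is n = 198 (where E[X] = 25842075259/26121388032 ≈ 0.989). Hence R_6(6) > 198, i.e. R_6(6) ≥ 199.

Largest n = 198; hence R_6(6) > 198.


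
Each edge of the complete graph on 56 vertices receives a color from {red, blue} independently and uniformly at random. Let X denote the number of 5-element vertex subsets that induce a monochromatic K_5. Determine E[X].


Let X = Σ_S X_S over the C(56, 5) = 3819816 subsets S of size 5, where X_S = 1 if the K_5 on S is monochromatic.
For a fixed S, the K_5 on S has C(5, 2) = 10 edges. P[all 10 edges red] = (1/2)^10, and likewise for blue, so P[monochromatic] = 2·(1/2)^10 = 2^{1 − 10} = 1/512.
By linearity of expectation: E[X] = C(56, 5) · 2^{1 − 10} = 3819816 · 1/512 = 477477/64.
Numerically: E[X] ≈ 7460.57812.

E[X] = C(56,5)·2^(1−C(5,2)) = 477477/64 ≈ 7460.57812.


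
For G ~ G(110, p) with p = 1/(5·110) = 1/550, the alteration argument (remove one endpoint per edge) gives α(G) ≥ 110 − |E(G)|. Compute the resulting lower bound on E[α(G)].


E[|E(G)|] = C(110, 2)·p = 5995 · (1/550) = 109/10.
E[α(G)] ≥ n − E[|E(G)|] = 110 − 109/10 = 991/10.
Numerically: ≈ 99.100000.
(This is only a lower bound; the true E[α(G)] may be larger.)

E[α(G)] ≥ 991/10 ≈ 99.100000.


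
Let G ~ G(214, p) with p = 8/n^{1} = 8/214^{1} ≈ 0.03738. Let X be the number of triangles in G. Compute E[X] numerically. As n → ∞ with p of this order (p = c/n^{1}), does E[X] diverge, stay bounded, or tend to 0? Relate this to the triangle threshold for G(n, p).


Number of potential triangles: C(214, 3) = 1610564.
Each occurs with probability p³ ≈ (0.03738)³ ≈ 5.224306e-05.
By linearity: E[X] = C(214, 3)·p³ ≈ 1610564 · 5.224306e-05 ≈ 84.1408.
Here α = 1, so p = 8/n is exactly at the triangle threshold p ~ 1/n. Asymptotically E[X] → c³/6 = 8³/6 = 256/3 ≈ 85.3333, a bounded constant. In this regime the triangle count is asymptotically Poisson(c³/6).

E[X] ≈ 84.1408; in regime p = Θ(1/n^{1}) E[X] stays bounded (at the triangle threshold p ~ 1/n).


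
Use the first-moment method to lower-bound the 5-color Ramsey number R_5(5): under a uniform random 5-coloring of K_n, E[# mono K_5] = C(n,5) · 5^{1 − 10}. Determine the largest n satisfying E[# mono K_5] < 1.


We need C(n, 5) · 5^{1 − 10} < 1, i.e. C(n, 5) < 5^{10 − 1} = 1953125.
Check values of n near the boundary:
  n = 48: C(48, 5) = 1712304; 1712304 < 1953125? YES
  n = 49: C(49, 5) = 1906884; 1906884 < 1953125? YES
  n = 50: C(50, 5) = 2118760; 2118760 < 1953125? NO
  n = 51: C(51, 5) = 2349060; 2349060 < 1953125? NO
The largest n with C(n, 5) < 1953125 is n = 49 (where E[X] = 1906884/1953125 ≈ 0.976). Hence R_5(5) > 49, i.e. R_5(5) ≥ 50.

Largest n = 49; hence R_5(5) > 49.


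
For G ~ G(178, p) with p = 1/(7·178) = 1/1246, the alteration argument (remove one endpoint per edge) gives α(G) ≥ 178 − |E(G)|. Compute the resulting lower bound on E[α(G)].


E[|E(G)|] = C(178, 2)·p = 15753 · (1/1246) = 177/14.
E[α(G)] ≥ n − E[|E(G)|] = 178 − 177/14 = 2315/14.
Numerically: ≈ 165.35714.
(This is only a lower bound; the true E[α(G)] may be larger.)

E[α(G)] ≥ 2315/14 ≈ 165.35714.


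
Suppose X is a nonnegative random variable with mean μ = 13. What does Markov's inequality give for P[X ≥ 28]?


μ = E[X] = 13, a = 28.
Markov: P[X ≥ 28] ≤ μ/a = (13)/28 = 13/28.
Numerically: ≈ 0.4643.
(Since a = 28 > μ = 13.0000, the bound 13/28 is < 1 and informative.)

P[X ≥ 28] ≤ 13/28 ≈ 0.4643.


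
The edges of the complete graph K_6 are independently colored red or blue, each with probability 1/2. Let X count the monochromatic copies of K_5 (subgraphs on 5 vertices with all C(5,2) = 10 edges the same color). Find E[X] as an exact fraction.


Let X = Σ_S X_S over the C(6, 5) = 6 subsets S of size 5, where X_S = 1 if the K_5 on S is monochromatic.
For a fixed S, the K_5 on S has C(5, 2) = 10 edges. P[all 10 edges red] = (1/2)^10, and likewise for blue, so P[monochromatic] = 2·(1/2)^10 = 2^{1 − 10} = 1/512.
By linearity of expectation: E[X] = C(6, 5) · 2^{1 − 10} = 6 · 1/512 = 3/256.
Numerically: E[X] ≈ 0.0117.

E[X] = C(6,5)·2^(1−C(5,2)) = 3/256 ≈ 0.0117.


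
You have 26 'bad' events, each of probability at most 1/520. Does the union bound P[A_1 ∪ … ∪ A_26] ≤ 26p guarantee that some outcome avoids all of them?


Union bound: P[∪_{i=1}^{26} A_i] ≤ Σ_i P[A_i] ≤ 26·p = 26·(1/520) = 1/20.
Numerically: 1/20 ≈ 0.05000.
Is 1/20 < 1? YES.
Since P[∪ A_i] ≤ 1/20 < 1, the complement has P[∩ A_i^c] ≥ 1 − 1/20 = 19/20 > 0, so some outcome avoids every A_i.

26·p = 1/20 ≈ 0.05000; existence CERTIFIED by the union bound.


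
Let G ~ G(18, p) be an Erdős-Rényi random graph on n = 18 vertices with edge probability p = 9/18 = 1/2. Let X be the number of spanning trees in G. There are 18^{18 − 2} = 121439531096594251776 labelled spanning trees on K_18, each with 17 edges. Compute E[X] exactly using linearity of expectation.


K_18 has 18^{18 − 2} = 121439531096594251776 labelled spanning trees.
For each such spanning tree H, let X_H = 1 if all 17 edges of H are present in G. Then P[X_H = 1] = p^{17} = (1/2)^{17} = 1/131072.
Summing the indicators: E[X] = Σ_H E[X_H] = 121439531096594251776 · p^{17} = 121439531096594251776 · 1/131072 = 1853020188851841/2.
Numerically: E[X] ≈ 9.265e+14.

E[X] = 121439531096594251776 · (1/2)^{17} = 1853020188851841/2 ≈ 9.265e+14.


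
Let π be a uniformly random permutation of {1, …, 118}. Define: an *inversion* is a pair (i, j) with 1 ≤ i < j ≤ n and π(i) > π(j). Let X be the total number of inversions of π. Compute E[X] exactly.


Write X = Σ X_I over the C(118, 2) = 6903 pairs i < j, with X_I the indicator of one inversion.
There are 6903 indicators.
For each fixed pair i < j, the values π(i) and π(j) are two distinct elements of {1, …, 118} in uniformly random order; by symmetry P[π(i) > π(j)] = 1/2.
By linearity: E[X] = 6903 · (1/2) = C(118, 2) · (1/2) = 6903/2 = 6903/2 ≈ 3451.50000.

E[X] = 6903/2 = 3451.50000.


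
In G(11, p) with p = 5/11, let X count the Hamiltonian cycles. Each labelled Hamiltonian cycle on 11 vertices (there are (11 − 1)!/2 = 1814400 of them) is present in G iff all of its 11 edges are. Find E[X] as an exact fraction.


K_11 has (11 − 1)!/2 = 1814400 labelled Hamiltonian cycles.
For each such Hamiltonian cycle H, let X_H = 1 if all 11 edges of H are present in G. Then P[X_H = 1] = p^{11} = (5/11)^{11} = 48828125/285311670611.
By linearity of expectation: E[X] = Σ_H E[X_H] = 1814400 · p^{11} = 1814400 · 48828125/285311670611 = 88593750000000/285311670611.
Numerically: E[X] ≈ 310.516.

E[X] = 1814400 · (5/11)^{11} = 88593750000000/285311670611 ≈ 310.516.
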